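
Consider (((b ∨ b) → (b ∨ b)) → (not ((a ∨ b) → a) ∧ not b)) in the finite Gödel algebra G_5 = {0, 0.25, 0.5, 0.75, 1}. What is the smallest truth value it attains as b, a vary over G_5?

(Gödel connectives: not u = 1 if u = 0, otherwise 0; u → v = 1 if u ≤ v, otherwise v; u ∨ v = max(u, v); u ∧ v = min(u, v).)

The minimum is attained at b = 0, a = 0:
  (b ∨ b) = max(0, 0) = 0
  (b ∨ b) = max(0, 0) = 0
  ((b ∨ b) → (b ∨ b)): 0 ≤ 0, so result = 1
  (a ∨ b) = max(0, 0) = 0
  ((a ∨ b) → a): 0 ≤ 0, so result = 1
  not ((a ∨ b) → a): Gödel ¬ of 1 = 0 (operand ≠ 0)
  not b: Gödel ¬ of 0 = 1 (operand is 0)
  (not ((a ∨ b) → a) ∧ not b) = min(0, 1) = 0
  (((b ∨ b) → (b ∨ b)) → (not ((a ∨ b) → a) ∧ not b)): 1 > 0, so result = 0
Checking all 25 assignments confirms none give a value below 0.00.

0.00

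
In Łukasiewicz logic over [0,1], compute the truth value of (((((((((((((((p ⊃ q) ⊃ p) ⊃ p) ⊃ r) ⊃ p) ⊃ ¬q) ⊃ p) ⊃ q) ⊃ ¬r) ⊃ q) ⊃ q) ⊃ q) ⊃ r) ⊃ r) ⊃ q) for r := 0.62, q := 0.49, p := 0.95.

0.87

(p ⊃ q): min(1, 1 − 0.95 + 0.49) = 0.54
((p ⊃ q) ⊃ p): min(1, 1 − 0.54 + 0.95) = 1
(((p ⊃ q) ⊃ p) ⊃ p): min(1, 1 − 1 + 0.95) = 0.95
((((p ⊃ q) ⊃ p) ⊃ p) ⊃ r): min(1, 1 − 0.95 + 0.62) = 0.67
(((((p ⊃ q) ⊃ p) ⊃ p) ⊃ r) ⊃ p): min(1, 1 − 0.67 + 0.95) = 1
¬q: Łukasiewicz ¬ gives 1 − 0.49 = 0.51
((((((p ⊃ q) ⊃ p) ⊃ p) ⊃ r) ⊃ p) ⊃ ¬q): min(1, 1 − 1 + 0.51) = 0.51
(((((((p ⊃ q) ⊃ p) ⊃ p) ⊃ r) ⊃ p) ⊃ ¬q) ⊃ p): min(1, 1 − 0.51 + 0.95) = 1
((((((((p ⊃ q) ⊃ p) ⊃ p) ⊃ r) ⊃ p) ⊃ ¬q) ⊃ p) ⊃ q): min(1, 1 − 1 + 0.49) = 0.49
¬r: Łukasiewicz ¬ gives 1 − 0.62 = 0.38
(((((((((p ⊃ q) ⊃ p) ⊃ p) ⊃ r) ⊃ p) ⊃ ¬q) ⊃ p) ⊃ q) ⊃ ¬r): min(1, 1 − 0.49 + 0.38) = 0.89
((((((((((p ⊃ q) ⊃ p) ⊃ p) ⊃ r) ⊃ p) ⊃ ¬q) ⊃ p) ⊃ q) ⊃ ¬r) ⊃ q): min(1, 1 − 0.89 + 0.49) = 0.6
(((((((((((p ⊃ q) ⊃ p) ⊃ p) ⊃ r) ⊃ p) ⊃ ¬q) ⊃ p) ⊃ q) ⊃ ¬r) ⊃ q) ⊃ q): min(1, 1 − 0.6 + 0.49) = 0.89
((((((((((((p ⊃ q) ⊃ p) ⊃ p) ⊃ r) ⊃ p) ⊃ ¬q) ⊃ p) ⊃ q) ⊃ ¬r) ⊃ q) ⊃ q) ⊃ q): min(1, 1 − 0.89 + 0.49) = 0.6
(((((((((((((p ⊃ q) ⊃ p) ⊃ p) ⊃ r) ⊃ p) ⊃ ¬q) ⊃ p) ⊃ q) ⊃ ¬r) ⊃ q) ⊃ q) ⊃ q) ⊃ r): min(1, 1 − 0.6 + 0.62) = 1
((((((((((((((p ⊃ q) ⊃ p) ⊃ p) ⊃ r) ⊃ p) ⊃ ¬q) ⊃ p) ⊃ q) ⊃ ¬r) ⊃ q) ⊃ q) ⊃ q) ⊃ r) ⊃ r): min(1, 1 − 1 + 0.62) = 0.62
(((((((((((((((p ⊃ q) ⊃ p) ⊃ p) ⊃ r) ⊃ p) ⊃ ¬q) ⊃ p) ⊃ q) ⊃ ¬r) ⊃ q) ⊃ q) ⊃ q) ⊃ r) ⊃ r) ⊃ q): min(1, 1 − 0.62 + 0.49) = 0.87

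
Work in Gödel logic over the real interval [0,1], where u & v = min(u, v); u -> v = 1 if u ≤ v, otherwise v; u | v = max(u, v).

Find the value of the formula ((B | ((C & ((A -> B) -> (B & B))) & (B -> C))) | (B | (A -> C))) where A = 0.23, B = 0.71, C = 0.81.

(A -> B): 0.23 ≤ 0.71, so result = 1
(B & B) = min(0.71, 0.71) = 0.71
((A -> B) -> (B & B)): 1 > 0.71, so result = 0.71
(C & ((A -> B) -> (B & B))) = min(0.81, 0.71) = 0.71
(B -> C): 0.71 ≤ 0.81, so result = 1
((C & ((A -> B) -> (B & B))) & (B -> C)) = min(0.71, 1) = 0.71
(B | ((C & ((A -> B) -> (B & B))) & (B -> C))) = max(0.71, 0.71) = 0.71
(A -> C): 0.23 ≤ 0.81, so result = 1
(B | (A -> C)) = max(0.71, 1) = 1
((B | ((C & ((A -> B) -> (B & B))) & (B -> C))) | (B | (A -> C))) = max(0.71, 1) = 1

1.00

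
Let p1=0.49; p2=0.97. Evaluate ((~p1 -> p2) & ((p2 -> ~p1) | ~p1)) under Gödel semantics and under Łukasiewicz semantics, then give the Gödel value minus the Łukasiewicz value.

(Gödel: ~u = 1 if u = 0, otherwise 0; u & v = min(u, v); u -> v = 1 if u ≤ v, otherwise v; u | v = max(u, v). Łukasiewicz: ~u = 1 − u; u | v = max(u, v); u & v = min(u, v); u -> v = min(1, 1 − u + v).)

-0.54

Gödel evaluation:
  ~p1: Gödel ¬ of 0.49 = 0 (operand ≠ 0)
  (~p1 -> p2): 0 ≤ 0.97, so result = 1
  ~p1: Gödel ¬ of 0.49 = 0 (operand ≠ 0)
  (p2 -> ~p1): 0.97 > 0, so result = 0
  ~p1: Gödel ¬ of 0.49 = 0 (operand ≠ 0)
  ((p2 -> ~p1) | ~p1) = max(0, 0) = 0
  ((~p1 -> p2) & ((p2 -> ~p1) | ~p1)) = min(1, 0) = 0
  Gödel value = 0
Łukasiewicz evaluation:
  ~p1: Łukasiewicz ¬ gives 1 − 0.49 = 0.51
  (~p1 -> p2): min(1, 1 − 0.51 + 0.97) = 1
  ~p1: Łukasiewicz ¬ gives 1 − 0.49 = 0.51
  (p2 -> ~p1): min(1, 1 − 0.97 + 0.51) = 0.54
  ~p1: Łukasiewicz ¬ gives 1 − 0.49 = 0.51
  ((p2 -> ~p1) | ~p1) = max(0.54, 0.51) = 0.54
  ((~p1 -> p2) & ((p2 -> ~p1) | ~p1)) = min(1, 0.54) = 0.54
  Łukasiewicz value = 0.54
Difference: 0 − 0.54 = -0.54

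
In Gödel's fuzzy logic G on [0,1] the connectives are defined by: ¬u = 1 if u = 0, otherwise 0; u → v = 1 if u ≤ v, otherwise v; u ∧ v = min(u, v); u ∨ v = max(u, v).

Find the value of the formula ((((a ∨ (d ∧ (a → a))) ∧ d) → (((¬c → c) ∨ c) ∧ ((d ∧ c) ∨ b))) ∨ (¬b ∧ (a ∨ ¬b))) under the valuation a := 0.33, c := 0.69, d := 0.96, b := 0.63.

0.69

(a → a): 0.33 ≤ 0.33, so result = 1
(d ∧ (a → a)) = min(0.96, 1) = 0.96
(a ∨ (d ∧ (a → a))) = max(0.33, 0.96) = 0.96
((a ∨ (d ∧ (a → a))) ∧ d) = min(0.96, 0.96) = 0.96
¬c: Gödel ¬ of 0.69 = 0 (operand ≠ 0)
(¬c → c): 0 ≤ 0.69, so result = 1
((¬c → c) ∨ c) = max(1, 0.69) = 1
(d ∧ c) = min(0.96, 0.69) = 0.69
((d ∧ c) ∨ b) = max(0.69, 0.63) = 0.69
(((¬c → c) ∨ c) ∧ ((d ∧ c) ∨ b)) = min(1, 0.69) = 0.69
(((a ∨ (d ∧ (a → a))) ∧ d) → (((¬c → c) ∨ c) ∧ ((d ∧ c) ∨ b))): 0.96 > 0.69, so result = 0.69
¬b: Gödel ¬ of 0.63 = 0 (operand ≠ 0)
¬b: Gödel ¬ of 0.63 = 0 (operand ≠ 0)
(a ∨ ¬b) = max(0.33, 0) = 0.33
(¬b ∧ (a ∨ ¬b)) = min(0, 0.33) = 0
((((a ∨ (d ∧ (a → a))) ∧ d) → (((¬c → c) ∨ c) ∧ ((d ∧ c) ∨ b))) ∨ (¬b ∧ (a ∨ ¬b))) = max(0.69, 0) = 0.69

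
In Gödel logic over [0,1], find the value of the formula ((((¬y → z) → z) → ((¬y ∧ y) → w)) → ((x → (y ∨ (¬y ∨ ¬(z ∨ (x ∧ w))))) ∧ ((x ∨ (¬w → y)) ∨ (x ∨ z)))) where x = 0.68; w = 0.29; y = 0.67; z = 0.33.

0.67

¬y: Gödel ¬ of 0.67 = 0 (operand ≠ 0)
(¬y → z): 0 ≤ 0.33, so result = 1
((¬y → z) → z): 1 > 0.33, so result = 0.33
¬y: Gödel ¬ of 0.67 = 0 (operand ≠ 0)
(¬y ∧ y) = min(0, 0.67) = 0
((¬y ∧ y) → w): 0 ≤ 0.29, so result = 1
(((¬y → z) → z) → ((¬y ∧ y) → w)): 0.33 ≤ 1, so result = 1
¬y: Gödel ¬ of 0.67 = 0 (operand ≠ 0)
(x ∧ w) = min(0.68, 0.29) = 0.29
(z ∨ (x ∧ w)) = max(0.33, 0.29) = 0.33
¬(z ∨ (x ∧ w)): Gödel ¬ of 0.33 = 0 (operand ≠ 0)
(¬y ∨ ¬(z ∨ (x ∧ w))) = max(0, 0) = 0
(y ∨ (¬y ∨ ¬(z ∨ (x ∧ w)))) = max(0.67, 0) = 0.67
(x → (y ∨ (¬y ∨ ¬(z ∨ (x ∧ w))))): 0.68 > 0.67, so result = 0.67
¬w: Gödel ¬ of 0.29 = 0 (operand ≠ 0)
(¬w → y): 0 ≤ 0.67, so result = 1
(x ∨ (¬w → y)) = max(0.68, 1) = 1
(x ∨ z) = max(0.68, 0.33) = 0.68
((x ∨ (¬w → y)) ∨ (x ∨ z)) = max(1, 0.68) = 1
((x → (y ∨ (¬y ∨ ¬(z ∨ (x ∧ w))))) ∧ ((x ∨ (¬w → y)) ∨ (x ∨ z))) = min(0.67, 1) = 0.67
((((¬y → z) → z) → ((¬y ∧ y) → w)) → ((x → (y ∨ (¬y ∨ ¬(z ∨ (x ∧ w))))) ∧ ((x ∨ (¬w → y)) ∨ (x ∨ z)))): 1 > 0.67, so result = 0.67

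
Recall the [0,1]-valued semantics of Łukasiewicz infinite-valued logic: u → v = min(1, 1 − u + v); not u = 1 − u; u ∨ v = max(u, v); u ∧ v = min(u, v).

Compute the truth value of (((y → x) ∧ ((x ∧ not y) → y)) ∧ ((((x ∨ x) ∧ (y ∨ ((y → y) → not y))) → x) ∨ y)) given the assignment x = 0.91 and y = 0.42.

(y → x): min(1, 1 − 0.42 + 0.91) = 1
not y: Łukasiewicz ¬ gives 1 − 0.42 = 0.58
(x ∧ not y) = min(0.91, 0.58) = 0.58
((x ∧ not y) → y): min(1, 1 − 0.58 + 0.42) = 0.84
((y → x) ∧ ((x ∧ not y) → y)) = min(1, 0.84) = 0.84
(x ∨ x) = max(0.91, 0.91) = 0.91
(y → y): min(1, 1 − 0.42 + 0.42) = 1
not y: Łukasiewicz ¬ gives 1 − 0.42 = 0.58
((y → y) → not y): min(1, 1 − 1 + 0.58) = 0.58
(y ∨ ((y → y) → not y)) = max(0.42, 0.58) = 0.58
((x ∨ x) ∧ (y ∨ ((y → y) → not y))) = min(0.91, 0.58) = 0.58
(((x ∨ x) ∧ (y ∨ ((y → y) → not y))) → x): min(1, 1 − 0.58 + 0.91) = 1
((((x ∨ x) ∧ (y ∨ ((y → y) → not y))) → x) ∨ y) = max(1, 0.42) = 1
(((y → x) ∧ ((x ∧ not y) → y)) ∧ ((((x ∨ x) ∧ (y ∨ ((y → y) → not y))) → x) ∨ y)) = min(0.84, 1) = 0.84

0.84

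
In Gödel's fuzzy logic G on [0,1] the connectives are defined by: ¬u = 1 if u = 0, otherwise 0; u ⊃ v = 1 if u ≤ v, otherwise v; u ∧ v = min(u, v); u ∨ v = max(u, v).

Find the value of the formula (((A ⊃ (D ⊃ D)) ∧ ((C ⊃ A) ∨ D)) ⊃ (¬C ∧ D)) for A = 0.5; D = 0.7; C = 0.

0.70

(D ⊃ D): 0.7 ≤ 0.7, so result = 1
(A ⊃ (D ⊃ D)): 0.5 ≤ 1, so result = 1
(C ⊃ A): 0 ≤ 0.5, so result = 1
((C ⊃ A) ∨ D) = max(1, 0.7) = 1
((A ⊃ (D ⊃ D)) ∧ ((C ⊃ A) ∨ D)) = min(1, 1) = 1
¬C: Gödel ¬ of 0 = 1 (operand is 0)
(¬C ∧ D) = min(1, 0.7) = 0.7
(((A ⊃ (D ⊃ D)) ∧ ((C ⊃ A) ∨ D)) ⊃ (¬C ∧ D)): 1 > 0.7, so result = 0.7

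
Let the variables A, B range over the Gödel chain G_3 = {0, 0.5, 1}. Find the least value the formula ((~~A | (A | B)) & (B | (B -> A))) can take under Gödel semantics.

The minimum is attained at A = 0, B = 0:
  ~A: Gödel ¬ of 0 = 1 (operand is 0)
  ~~A: Gödel ¬ of 1 = 0 (operand ≠ 0)
  (A | B) = max(0, 0) = 0
  (~~A | (A | B)) = max(0, 0) = 0
  (B -> A): 0 ≤ 0, so result = 1
  (B | (B -> A)) = max(0, 1) = 1
  ((~~A | (A | B)) & (B | (B -> A))) = min(0, 1) = 0
Checking all 9 assignments confirms none give a value below 0.00.

0.00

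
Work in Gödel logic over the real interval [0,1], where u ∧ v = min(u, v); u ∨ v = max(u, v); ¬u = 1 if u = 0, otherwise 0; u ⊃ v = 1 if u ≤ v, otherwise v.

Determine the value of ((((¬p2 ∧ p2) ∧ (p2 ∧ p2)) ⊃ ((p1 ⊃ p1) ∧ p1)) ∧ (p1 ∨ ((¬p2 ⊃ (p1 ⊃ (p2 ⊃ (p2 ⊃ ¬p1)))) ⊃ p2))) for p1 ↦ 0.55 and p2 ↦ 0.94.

¬p2: Gödel ¬ of 0.94 = 0 (operand ≠ 0)
(¬p2 ∧ p2) = min(0, 0.94) = 0
(p2 ∧ p2) = min(0.94, 0.94) = 0.94
((¬p2 ∧ p2) ∧ (p2 ∧ p2)) = min(0, 0.94) = 0
(p1 ⊃ p1): 0.55 ≤ 0.55, so result = 1
((p1 ⊃ p1) ∧ p1) = min(1, 0.55) = 0.55
(((¬p2 ∧ p2) ∧ (p2 ∧ p2)) ⊃ ((p1 ⊃ p1) ∧ p1)): 0 ≤ 0.55, so result = 1
¬p2: Gödel ¬ of 0.94 = 0 (operand ≠ 0)
¬p1: Gödel ¬ of 0.55 = 0 (operand ≠ 0)
(p2 ⊃ ¬p1): 0.94 > 0, so result = 0
(p2 ⊃ (p2 ⊃ ¬p1)): 0.94 > 0, so result = 0
(p1 ⊃ (p2 ⊃ (p2 ⊃ ¬p1))): 0.55 > 0, so result = 0
(¬p2 ⊃ (p1 ⊃ (p2 ⊃ (p2 ⊃ ¬p1)))): 0 ≤ 0, so result = 1
((¬p2 ⊃ (p1 ⊃ (p2 ⊃ (p2 ⊃ ¬p1)))) ⊃ p2): 1 > 0.94, so result = 0.94
(p1 ∨ ((¬p2 ⊃ (p1 ⊃ (p2 ⊃ (p2 ⊃ ¬p1)))) ⊃ p2)) = max(0.55, 0.94) = 0.94
((((¬p2 ∧ p2) ∧ (p2 ∧ p2)) ⊃ ((p1 ⊃ p1) ∧ p1)) ∧ (p1 ∨ ((¬p2 ⊃ (p1 ⊃ (p2 ⊃ (p2 ⊃ ¬p1)))) ⊃ p2))) = min(1, 0.94) = 0.94

0.94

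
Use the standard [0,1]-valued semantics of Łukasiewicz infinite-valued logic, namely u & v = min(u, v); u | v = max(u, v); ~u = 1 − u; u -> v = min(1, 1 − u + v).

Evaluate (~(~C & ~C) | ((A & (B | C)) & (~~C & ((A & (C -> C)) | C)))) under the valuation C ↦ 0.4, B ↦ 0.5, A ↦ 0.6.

0.40

~C: Łukasiewicz ¬ gives 1 − 0.4 = 0.6
~C: Łukasiewicz ¬ gives 1 − 0.4 = 0.6
(~C & ~C) = min(0.6, 0.6) = 0.6
~(~C & ~C): Łukasiewicz ¬ gives 1 − 0.6 = 0.4
(B | C) = max(0.5, 0.4) = 0.5
(A & (B | C)) = min(0.6, 0.5) = 0.5
~C: Łukasiewicz ¬ gives 1 − 0.4 = 0.6
~~C: Łukasiewicz ¬ gives 1 − 0.6 = 0.4
(C -> C): min(1, 1 − 0.4 + 0.4) = 1
(A & (C -> C)) = min(0.6, 1) = 0.6
((A & (C -> C)) | C) = max(0.6, 0.4) = 0.6
(~~C & ((A & (C -> C)) | C)) = min(0.4, 0.6) = 0.4
((A & (B | C)) & (~~C & ((A & (C -> C)) | C))) = min(0.5, 0.4) = 0.4
(~(~C & ~C) | ((A & (B | C)) & (~~C & ((A & (C -> C)) | C)))) = max(0.4, 0.4) = 0.4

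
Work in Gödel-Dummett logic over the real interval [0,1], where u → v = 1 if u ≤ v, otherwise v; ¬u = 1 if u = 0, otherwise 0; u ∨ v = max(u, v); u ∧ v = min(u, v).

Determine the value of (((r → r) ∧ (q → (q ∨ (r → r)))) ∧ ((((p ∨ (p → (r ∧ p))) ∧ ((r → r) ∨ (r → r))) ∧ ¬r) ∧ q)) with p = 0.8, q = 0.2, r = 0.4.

0.00

(r → r): 0.4 ≤ 0.4, so result = 1
(r → r): 0.4 ≤ 0.4, so result = 1
(q ∨ (r → r)) = max(0.2, 1) = 1
(q → (q ∨ (r → r))): 0.2 ≤ 1, so result = 1
((r → r) ∧ (q → (q ∨ (r → r)))) = min(1, 1) = 1
(r ∧ p) = min(0.4, 0.8) = 0.4
(p → (r ∧ p)): 0.8 > 0.4, so result = 0.4
(p ∨ (p → (r ∧ p))) = max(0.8, 0.4) = 0.8
(r → r): 0.4 ≤ 0.4, so result = 1
(r → r): 0.4 ≤ 0.4, so result = 1
((r → r) ∨ (r → r)) = max(1, 1) = 1
((p ∨ (p → (r ∧ p))) ∧ ((r → r) ∨ (r → r))) = min(0.8, 1) = 0.8
¬r: Gödel ¬ of 0.4 = 0 (operand ≠ 0)
(((p ∨ (p → (r ∧ p))) ∧ ((r → r) ∨ (r → r))) ∧ ¬r) = min(0.8, 0) = 0
((((p ∨ (p → (r ∧ p))) ∧ ((r → r) ∨ (r → r))) ∧ ¬r) ∧ q) = min(0, 0.2) = 0
(((r → r) ∧ (q → (q ∨ (r → r)))) ∧ ((((p ∨ (p → (r ∧ p))) ∧ ((r → r) ∨ (r → r))) ∧ ¬r) ∧ q)) = min(1, 0) = 0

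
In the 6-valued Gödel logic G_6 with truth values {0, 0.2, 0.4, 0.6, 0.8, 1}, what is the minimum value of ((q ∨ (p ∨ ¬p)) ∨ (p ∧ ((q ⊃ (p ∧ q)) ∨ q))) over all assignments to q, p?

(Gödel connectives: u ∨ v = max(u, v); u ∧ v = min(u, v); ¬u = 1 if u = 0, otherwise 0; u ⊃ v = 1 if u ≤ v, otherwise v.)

The minimum is attained at q = 0, p = 0.2:
  ¬p: Gödel ¬ of 0.2 = 0 (operand ≠ 0)
  (p ∨ ¬p) = max(0.2, 0) = 0.2
  (q ∨ (p ∨ ¬p)) = max(0, 0.2) = 0.2
  (p ∧ q) = min(0.2, 0) = 0
  (q ⊃ (p ∧ q)): 0 ≤ 0, so result = 1
  ((q ⊃ (p ∧ q)) ∨ q) = max(1, 0) = 1
  (p ∧ ((q ⊃ (p ∧ q)) ∨ q)) = min(0.2, 1) = 0.2
  ((q ∨ (p ∨ ¬p)) ∨ (p ∧ ((q ⊃ (p ∧ q)) ∨ q))) = max(0.2, 0.2) = 0.2
Checking all 36 assignments confirms none give a value below 0.20.

0.20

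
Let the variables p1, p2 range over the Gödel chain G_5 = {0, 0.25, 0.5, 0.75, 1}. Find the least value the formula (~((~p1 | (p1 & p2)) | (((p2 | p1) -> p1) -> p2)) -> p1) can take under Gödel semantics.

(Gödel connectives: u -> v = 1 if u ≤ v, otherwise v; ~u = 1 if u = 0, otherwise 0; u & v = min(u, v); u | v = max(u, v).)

0.25

The minimum is attained at p1 = 0.25, p2 = 0:
  ~p1: Gödel ¬ of 0.25 = 0 (operand ≠ 0)
  (p1 & p2) = min(0.25, 0) = 0
  (~p1 | (p1 & p2)) = max(0, 0) = 0
  (p2 | p1) = max(0, 0.25) = 0.25
  ((p2 | p1) -> p1): 0.25 ≤ 0.25, so result = 1
  (((p2 | p1) -> p1) -> p2): 1 > 0, so result = 0
  ((~p1 | (p1 & p2)) | (((p2 | p1) -> p1) -> p2)) = max(0, 0) = 0
  ~((~p1 | (p1 & p2)) | (((p2 | p1) -> p1) -> p2)): Gödel ¬ of 0 = 1 (operand is 0)
  (~((~p1 | (p1 & p2)) | (((p2 | p1) -> p1) -> p2)) -> p1): 1 > 0.25, so result = 0.25
Checking all 25 assignments confirms none give a value below 0.25.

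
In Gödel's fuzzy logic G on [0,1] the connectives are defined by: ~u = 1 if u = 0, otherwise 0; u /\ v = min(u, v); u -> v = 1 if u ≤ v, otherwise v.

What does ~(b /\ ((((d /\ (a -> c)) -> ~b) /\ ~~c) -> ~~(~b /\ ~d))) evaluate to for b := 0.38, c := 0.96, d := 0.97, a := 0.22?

0.00

(a -> c): 0.22 ≤ 0.96, so result = 1
(d /\ (a -> c)) = min(0.97, 1) = 0.97
~b: Gödel ¬ of 0.38 = 0 (operand ≠ 0)
((d /\ (a -> c)) -> ~b): 0.97 > 0, so result = 0
~c: Gödel ¬ of 0.96 = 0 (operand ≠ 0)
~~c: Gödel ¬ of 0 = 1 (operand is 0)
(((d /\ (a -> c)) -> ~b) /\ ~~c) = min(0, 1) = 0
~b: Gödel ¬ of 0.38 = 0 (operand ≠ 0)
~d: Gödel ¬ of 0.97 = 0 (operand ≠ 0)
(~b /\ ~d) = min(0, 0) = 0
~(~b /\ ~d): Gödel ¬ of 0 = 1 (operand is 0)
~~(~b /\ ~d): Gödel ¬ of 1 = 0 (operand ≠ 0)
((((d /\ (a -> c)) -> ~b) /\ ~~c) -> ~~(~b /\ ~d)): 0 ≤ 0, so result = 1
(b /\ ((((d /\ (a -> c)) -> ~b) /\ ~~c) -> ~~(~b /\ ~d))) = min(0.38, 1) = 0.38
~(b /\ ((((d /\ (a -> c)) -> ~b) /\ ~~c) -> ~~(~b /\ ~d))): Gödel ¬ of 0.38 = 0 (operand ≠ 0)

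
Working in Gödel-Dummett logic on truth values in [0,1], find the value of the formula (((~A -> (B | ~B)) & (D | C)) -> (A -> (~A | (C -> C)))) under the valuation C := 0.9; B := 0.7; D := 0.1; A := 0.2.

~A: Gödel ¬ of 0.2 = 0 (operand ≠ 0)
~B: Gödel ¬ of 0.7 = 0 (operand ≠ 0)
(B | ~B) = max(0.7, 0) = 0.7
(~A -> (B | ~B)): 0 ≤ 0.7, so result = 1
(D | C) = max(0.1, 0.9) = 0.9
((~A -> (B | ~B)) & (D | C)) = min(1, 0.9) = 0.9
~A: Gödel ¬ of 0.2 = 0 (operand ≠ 0)
(C -> C): 0.9 ≤ 0.9, so result = 1
(~A | (C -> C)) = max(0, 1) = 1
(A -> (~A | (C -> C))): 0.2 ≤ 1, so result = 1
(((~A -> (B | ~B)) & (D | C)) -> (A -> (~A | (C -> C)))): 0.9 ≤ 1, so result = 1

1.00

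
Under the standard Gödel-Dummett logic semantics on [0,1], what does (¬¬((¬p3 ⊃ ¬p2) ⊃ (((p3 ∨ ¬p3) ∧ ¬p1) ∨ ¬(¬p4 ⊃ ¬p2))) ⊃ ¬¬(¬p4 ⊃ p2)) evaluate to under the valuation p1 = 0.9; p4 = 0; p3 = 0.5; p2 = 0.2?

¬p3: Gödel ¬ of 0.5 = 0 (operand ≠ 0)
¬p2: Gödel ¬ of 0.2 = 0 (operand ≠ 0)
(¬p3 ⊃ ¬p2): 0 ≤ 0, so result = 1
¬p3: Gödel ¬ of 0.5 = 0 (operand ≠ 0)
(p3 ∨ ¬p3) = max(0.5, 0) = 0.5
¬p1: Gödel ¬ of 0.9 = 0 (operand ≠ 0)
((p3 ∨ ¬p3) ∧ ¬p1) = min(0.5, 0) = 0
¬p4: Gödel ¬ of 0 = 1 (operand is 0)
¬p2: Gödel ¬ of 0.2 = 0 (operand ≠ 0)
(¬p4 ⊃ ¬p2): 1 > 0, so result = 0
¬(¬p4 ⊃ ¬p2): Gödel ¬ of 0 = 1 (operand is 0)
(((p3 ∨ ¬p3) ∧ ¬p1) ∨ ¬(¬p4 ⊃ ¬p2)) = max(0, 1) = 1
((¬p3 ⊃ ¬p2) ⊃ (((p3 ∨ ¬p3) ∧ ¬p1) ∨ ¬(¬p4 ⊃ ¬p2))): 1 ≤ 1, so result = 1
¬((¬p3 ⊃ ¬p2) ⊃ (((p3 ∨ ¬p3) ∧ ¬p1) ∨ ¬(¬p4 ⊃ ¬p2))): Gödel ¬ of 1 = 0 (operand ≠ 0)
¬¬((¬p3 ⊃ ¬p2) ⊃ (((p3 ∨ ¬p3) ∧ ¬p1) ∨ ¬(¬p4 ⊃ ¬p2))): Gödel ¬ of 0 = 1 (operand is 0)
¬p4: Gödel ¬ of 0 = 1 (operand is 0)
(¬p4 ⊃ p2): 1 > 0.2, so result = 0.2
¬(¬p4 ⊃ p2): Gödel ¬ of 0.2 = 0 (operand ≠ 0)
¬¬(¬p4 ⊃ p2): Gödel ¬ of 0 = 1 (operand is 0)
(¬¬((¬p3 ⊃ ¬p2) ⊃ (((p3 ∨ ¬p3) ∧ ¬p1) ∨ ¬(¬p4 ⊃ ¬p2))) ⊃ ¬¬(¬p4 ⊃ p2)): 1 ≤ 1, so result = 1

1.00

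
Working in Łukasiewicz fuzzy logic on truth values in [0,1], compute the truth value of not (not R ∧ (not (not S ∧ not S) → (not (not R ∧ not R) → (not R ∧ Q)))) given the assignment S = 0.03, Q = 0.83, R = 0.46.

0.46

not R: Łukasiewicz ¬ gives 1 − 0.46 = 0.54
not S: Łukasiewicz ¬ gives 1 − 0.03 = 0.97
not S: Łukasiewicz ¬ gives 1 − 0.03 = 0.97
(not S ∧ not S) = min(0.97, 0.97) = 0.97
not (not S ∧ not S): Łukasiewicz ¬ gives 1 − 0.97 = 0.03
not R: Łukasiewicz ¬ gives 1 − 0.46 = 0.54
not R: Łukasiewicz ¬ gives 1 − 0.46 = 0.54
(not R ∧ not R) = min(0.54, 0.54) = 0.54
not (not R ∧ not R): Łukasiewicz ¬ gives 1 − 0.54 = 0.46
not R: Łukasiewicz ¬ gives 1 − 0.46 = 0.54
(not R ∧ Q) = min(0.54, 0.83) = 0.54
(not (not R ∧ not R) → (not R ∧ Q)): min(1, 1 − 0.46 + 0.54) = 1
(not (not S ∧ not S) → (not (not R ∧ not R) → (not R ∧ Q))): min(1, 1 − 0.03 + 1) = 1
(not R ∧ (not (not S ∧ not S) → (not (not R ∧ not R) → (not R ∧ Q)))) = min(0.54, 1) = 0.54
not (not R ∧ (not (not S ∧ not S) → (not (not R ∧ not R) → (not R ∧ Q)))): Łukasiewicz ¬ gives 1 − 0.54 = 0.46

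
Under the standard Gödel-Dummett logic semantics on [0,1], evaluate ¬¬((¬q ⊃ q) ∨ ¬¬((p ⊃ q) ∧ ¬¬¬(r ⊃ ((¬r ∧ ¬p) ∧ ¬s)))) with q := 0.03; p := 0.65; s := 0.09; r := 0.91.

¬q: Gödel ¬ of 0.03 = 0 (operand ≠ 0)
(¬q ⊃ q): 0 ≤ 0.03, so result = 1
(p ⊃ q): 0.65 > 0.03, so result = 0.03
¬r: Gödel ¬ of 0.91 = 0 (operand ≠ 0)
¬p: Gödel ¬ of 0.65 = 0 (operand ≠ 0)
(¬r ∧ ¬p) = min(0, 0) = 0
¬s: Gödel ¬ of 0.09 = 0 (operand ≠ 0)
((¬r ∧ ¬p) ∧ ¬s) = min(0, 0) = 0
(r ⊃ ((¬r ∧ ¬p) ∧ ¬s)): 0.91 > 0, so result = 0
¬(r ⊃ ((¬r ∧ ¬p) ∧ ¬s)): Gödel ¬ of 0 = 1 (operand is 0)
¬¬(r ⊃ ((¬r ∧ ¬p) ∧ ¬s)): Gödel ¬ of 1 = 0 (operand ≠ 0)
¬¬¬(r ⊃ ((¬r ∧ ¬p) ∧ ¬s)): Gödel ¬ of 0 = 1 (operand is 0)
((p ⊃ q) ∧ ¬¬¬(r ⊃ ((¬r ∧ ¬p) ∧ ¬s))) = min(0.03, 1) = 0.03
¬((p ⊃ q) ∧ ¬¬¬(r ⊃ ((¬r ∧ ¬p) ∧ ¬s))): Gödel ¬ of 0.03 = 0 (operand ≠ 0)
¬¬((p ⊃ q) ∧ ¬¬¬(r ⊃ ((¬r ∧ ¬p) ∧ ¬s))): Gödel ¬ of 0 = 1 (operand is 0)
((¬q ⊃ q) ∨ ¬¬((p ⊃ q) ∧ ¬¬¬(r ⊃ ((¬r ∧ ¬p) ∧ ¬s)))) = max(1, 1) = 1
¬((¬q ⊃ q) ∨ ¬¬((p ⊃ q) ∧ ¬¬¬(r ⊃ ((¬r ∧ ¬p) ∧ ¬s)))): Gödel ¬ of 1 = 0 (operand ≠ 0)
¬¬((¬q ⊃ q) ∨ ¬¬((p ⊃ q) ∧ ¬¬¬(r ⊃ ((¬r ∧ ¬p) ∧ ¬s)))): Gödel ¬ of 0 = 1 (operand is 0)

1.00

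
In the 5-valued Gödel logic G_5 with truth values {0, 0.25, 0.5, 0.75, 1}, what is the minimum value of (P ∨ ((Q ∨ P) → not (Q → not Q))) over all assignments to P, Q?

0.25

The minimum is attained at P = 0.25, Q = 0:
  (Q ∨ P) = max(0, 0.25) = 0.25
  not Q: Gödel ¬ of 0 = 1 (operand is 0)
  (Q → not Q): 0 ≤ 1, so result = 1
  not (Q → not Q): Gödel ¬ of 1 = 0 (operand ≠ 0)
  ((Q ∨ P) → not (Q → not Q)): 0.25 > 0, so result = 0
  (P ∨ ((Q ∨ P) → not (Q → not Q))) = max(0.25, 0) = 0.25
Checking all 25 assignments confirms none give a value below 0.25.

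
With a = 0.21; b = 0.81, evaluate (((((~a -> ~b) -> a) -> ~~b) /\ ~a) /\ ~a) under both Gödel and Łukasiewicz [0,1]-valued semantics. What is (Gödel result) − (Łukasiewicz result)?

Gödel evaluation:
  ~a: Gödel ¬ of 0.21 = 0 (operand ≠ 0)
  ~b: Gödel ¬ of 0.81 = 0 (operand ≠ 0)
  (~a -> ~b): 0 ≤ 0, so result = 1
  ((~a -> ~b) -> a): 1 > 0.21, so result = 0.21
  ~b: Gödel ¬ of 0.81 = 0 (operand ≠ 0)
  ~~b: Gödel ¬ of 0 = 1 (operand is 0)
  (((~a -> ~b) -> a) -> ~~b): 0.21 ≤ 1, so result = 1
  ~a: Gödel ¬ of 0.21 = 0 (operand ≠ 0)
  ((((~a -> ~b) -> a) -> ~~b) /\ ~a) = min(1, 0) = 0
  ~a: Gödel ¬ of 0.21 = 0 (operand ≠ 0)
  (((((~a -> ~b) -> a) -> ~~b) /\ ~a) /\ ~a) = min(0, 0) = 0
  Gödel value = 0
Łukasiewicz evaluation:
  ~a: Łukasiewicz ¬ gives 1 − 0.21 = 0.79
  ~b: Łukasiewicz ¬ gives 1 − 0.81 = 0.19
  (~a -> ~b): min(1, 1 − 0.79 + 0.19) = 0.4
  ((~a -> ~b) -> a): min(1, 1 − 0.4 + 0.21) = 0.81
  ~b: Łukasiewicz ¬ gives 1 − 0.81 = 0.19
  ~~b: Łukasiewicz ¬ gives 1 − 0.19 = 0.81
  (((~a -> ~b) -> a) -> ~~b): min(1, 1 − 0.81 + 0.81) = 1
  ~a: Łukasiewicz ¬ gives 1 − 0.21 = 0.79
  ((((~a -> ~b) -> a) -> ~~b) /\ ~a) = min(1, 0.79) = 0.79
  ~a: Łukasiewicz ¬ gives 1 − 0.21 = 0.79
  (((((~a -> ~b) -> a) -> ~~b) /\ ~a) /\ ~a) = min(0.79, 0.79) = 0.79
  Łukasiewicz value = 0.79
Difference: 0 − 0.79 = -0.79

-0.79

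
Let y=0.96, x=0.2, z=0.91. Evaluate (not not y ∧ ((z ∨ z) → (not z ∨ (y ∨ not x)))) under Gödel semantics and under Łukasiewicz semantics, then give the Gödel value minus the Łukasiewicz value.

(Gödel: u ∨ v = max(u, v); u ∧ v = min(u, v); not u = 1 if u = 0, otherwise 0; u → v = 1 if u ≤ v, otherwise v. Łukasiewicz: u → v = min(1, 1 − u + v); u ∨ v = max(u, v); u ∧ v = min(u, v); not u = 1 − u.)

0.04

Gödel evaluation:
  not y: Gödel ¬ of 0.96 = 0 (operand ≠ 0)
  not not y: Gödel ¬ of 0 = 1 (operand is 0)
  (z ∨ z) = max(0.91, 0.91) = 0.91
  not z: Gödel ¬ of 0.91 = 0 (operand ≠ 0)
  not x: Gödel ¬ of 0.2 = 0 (operand ≠ 0)
  (y ∨ not x) = max(0.96, 0) = 0.96
  (not z ∨ (y ∨ not x)) = max(0, 0.96) = 0.96
  ((z ∨ z) → (not z ∨ (y ∨ not x))): 0.91 ≤ 0.96, so result = 1
  (not not y ∧ ((z ∨ z) → (not z ∨ (y ∨ not x)))) = min(1, 1) = 1
  Gödel value = 1
Łukasiewicz evaluation:
  not y: Łukasiewicz ¬ gives 1 − 0.96 = 0.04
  not not y: Łukasiewicz ¬ gives 1 − 0.04 = 0.96
  (z ∨ z) = max(0.91, 0.91) = 0.91
  not z: Łukasiewicz ¬ gives 1 − 0.91 = 0.09
  not x: Łukasiewicz ¬ gives 1 − 0.2 = 0.8
  (y ∨ not x) = max(0.96, 0.8) = 0.96
  (not z ∨ (y ∨ not x)) = max(0.09, 0.96) = 0.96
  ((z ∨ z) → (not z ∨ (y ∨ not x))): min(1, 1 − 0.91 + 0.96) = 1
  (not not y ∧ ((z ∨ z) → (not z ∨ (y ∨ not x)))) = min(0.96, 1) = 0.96
  Łukasiewicz value = 0.96
Difference: 1 − 0.96 = 0.04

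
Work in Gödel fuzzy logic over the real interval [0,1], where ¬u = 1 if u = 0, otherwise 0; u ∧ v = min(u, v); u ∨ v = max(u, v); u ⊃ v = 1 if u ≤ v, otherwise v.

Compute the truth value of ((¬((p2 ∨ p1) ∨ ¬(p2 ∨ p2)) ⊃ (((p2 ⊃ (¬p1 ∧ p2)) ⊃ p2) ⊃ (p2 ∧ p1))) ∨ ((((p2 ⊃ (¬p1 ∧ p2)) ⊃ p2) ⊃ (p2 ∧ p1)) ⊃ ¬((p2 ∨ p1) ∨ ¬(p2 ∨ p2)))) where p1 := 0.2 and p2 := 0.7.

1.00

(p2 ∨ p1) = max(0.7, 0.2) = 0.7
(p2 ∨ p2) = max(0.7, 0.7) = 0.7
¬(p2 ∨ p2): Gödel ¬ of 0.7 = 0 (operand ≠ 0)
((p2 ∨ p1) ∨ ¬(p2 ∨ p2)) = max(0.7, 0) = 0.7
¬((p2 ∨ p1) ∨ ¬(p2 ∨ p2)): Gödel ¬ of 0.7 = 0 (operand ≠ 0)
¬p1: Gödel ¬ of 0.2 = 0 (operand ≠ 0)
(¬p1 ∧ p2) = min(0, 0.7) = 0
(p2 ⊃ (¬p1 ∧ p2)): 0.7 > 0, so result = 0
((p2 ⊃ (¬p1 ∧ p2)) ⊃ p2): 0 ≤ 0.7, so result = 1
(p2 ∧ p1) = min(0.7, 0.2) = 0.2
(((p2 ⊃ (¬p1 ∧ p2)) ⊃ p2) ⊃ (p2 ∧ p1)): 1 > 0.2, so result = 0.2
(¬((p2 ∨ p1) ∨ ¬(p2 ∨ p2)) ⊃ (((p2 ⊃ (¬p1 ∧ p2)) ⊃ p2) ⊃ (p2 ∧ p1))): 0 ≤ 0.2, so result = 1
¬p1: Gödel ¬ of 0.2 = 0 (operand ≠ 0)
(¬p1 ∧ p2) = min(0, 0.7) = 0
(p2 ⊃ (¬p1 ∧ p2)): 0.7 > 0, so result = 0
((p2 ⊃ (¬p1 ∧ p2)) ⊃ p2): 0 ≤ 0.7, so result = 1
(p2 ∧ p1) = min(0.7, 0.2) = 0.2
(((p2 ⊃ (¬p1 ∧ p2)) ⊃ p2) ⊃ (p2 ∧ p1)): 1 > 0.2, so result = 0.2
(p2 ∨ p1) = max(0.7, 0.2) = 0.7
(p2 ∨ p2) = max(0.7, 0.7) = 0.7
¬(p2 ∨ p2): Gödel ¬ of 0.7 = 0 (operand ≠ 0)
((p2 ∨ p1) ∨ ¬(p2 ∨ p2)) = max(0.7, 0) = 0.7
¬((p2 ∨ p1) ∨ ¬(p2 ∨ p2)): Gödel ¬ of 0.7 = 0 (operand ≠ 0)
((((p2 ⊃ (¬p1 ∧ p2)) ⊃ p2) ⊃ (p2 ∧ p1)) ⊃ ¬((p2 ∨ p1) ∨ ¬(p2 ∨ p2))): 0.2 > 0, so result = 0
((¬((p2 ∨ p1) ∨ ¬(p2 ∨ p2)) ⊃ (((p2 ⊃ (¬p1 ∧ p2)) ⊃ p2) ⊃ (p2 ∧ p1))) ∨ ((((p2 ⊃ (¬p1 ∧ p2)) ⊃ p2) ⊃ (p2 ∧ p1)) ⊃ ¬((p2 ∨ p1) ∨ ¬(p2 ∨ p2)))) = max(1, 0) = 1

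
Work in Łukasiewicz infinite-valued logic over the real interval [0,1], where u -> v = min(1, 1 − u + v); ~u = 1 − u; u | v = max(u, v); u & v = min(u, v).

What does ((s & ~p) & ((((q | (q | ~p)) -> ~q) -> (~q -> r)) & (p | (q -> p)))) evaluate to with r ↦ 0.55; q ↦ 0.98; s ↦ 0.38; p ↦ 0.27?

0.29

~p: Łukasiewicz ¬ gives 1 − 0.27 = 0.73
(s & ~p) = min(0.38, 0.73) = 0.38
~p: Łukasiewicz ¬ gives 1 − 0.27 = 0.73
(q | ~p) = max(0.98, 0.73) = 0.98
(q | (q | ~p)) = max(0.98, 0.98) = 0.98
~q: Łukasiewicz ¬ gives 1 − 0.98 = 0.02
((q | (q | ~p)) -> ~q): min(1, 1 − 0.98 + 0.02) = 0.04
~q: Łukasiewicz ¬ gives 1 − 0.98 = 0.02
(~q -> r): min(1, 1 − 0.02 + 0.55) = 1
(((q | (q | ~p)) -> ~q) -> (~q -> r)): min(1, 1 − 0.04 + 1) = 1
(q -> p): min(1, 1 − 0.98 + 0.27) = 0.29
(p | (q -> p)) = max(0.27, 0.29) = 0.29
((((q | (q | ~p)) -> ~q) -> (~q -> r)) & (p | (q -> p))) = min(1, 0.29) = 0.29
((s & ~p) & ((((q | (q | ~p)) -> ~q) -> (~q -> r)) & (p | (q -> p)))) = min(0.38, 0.29) = 0.29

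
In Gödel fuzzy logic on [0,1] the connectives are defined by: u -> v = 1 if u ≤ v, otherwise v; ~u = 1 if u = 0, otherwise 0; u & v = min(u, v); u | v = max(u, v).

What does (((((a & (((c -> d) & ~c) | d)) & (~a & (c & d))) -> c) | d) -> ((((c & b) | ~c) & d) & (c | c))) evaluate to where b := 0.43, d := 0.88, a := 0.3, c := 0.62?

(c -> d): 0.62 ≤ 0.88, so result = 1
~c: Gödel ¬ of 0.62 = 0 (operand ≠ 0)
((c -> d) & ~c) = min(1, 0) = 0
(((c -> d) & ~c) | d) = max(0, 0.88) = 0.88
(a & (((c -> d) & ~c) | d)) = min(0.3, 0.88) = 0.3
~a: Gödel ¬ of 0.3 = 0 (operand ≠ 0)
(c & d) = min(0.62, 0.88) = 0.62
(~a & (c & d)) = min(0, 0.62) = 0
((a & (((c -> d) & ~c) | d)) & (~a & (c & d))) = min(0.3, 0) = 0
(((a & (((c -> d) & ~c) | d)) & (~a & (c & d))) -> c): 0 ≤ 0.62, so result = 1
((((a & (((c -> d) & ~c) | d)) & (~a & (c & d))) -> c) | d) = max(1, 0.88) = 1
(c & b) = min(0.62, 0.43) = 0.43
~c: Gödel ¬ of 0.62 = 0 (operand ≠ 0)
((c & b) | ~c) = max(0.43, 0) = 0.43
(((c & b) | ~c) & d) = min(0.43, 0.88) = 0.43
(c | c) = max(0.62, 0.62) = 0.62
((((c & b) | ~c) & d) & (c | c)) = min(0.43, 0.62) = 0.43
(((((a & (((c -> d) & ~c) | d)) & (~a & (c & d))) -> c) | d) -> ((((c & b) | ~c) & d) & (c | c))): 1 > 0.43, so result = 0.43

0.43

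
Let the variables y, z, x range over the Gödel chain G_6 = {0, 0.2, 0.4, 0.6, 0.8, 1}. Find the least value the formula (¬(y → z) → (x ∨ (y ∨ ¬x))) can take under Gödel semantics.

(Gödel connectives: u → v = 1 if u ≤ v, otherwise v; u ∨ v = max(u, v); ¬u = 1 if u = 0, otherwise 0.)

The minimum is attained at y = 0.2, z = 0, x = 0.2:
  (y → z): 0.2 > 0, so result = 0
  ¬(y → z): Gödel ¬ of 0 = 1 (operand is 0)
  ¬x: Gödel ¬ of 0.2 = 0 (operand ≠ 0)
  (y ∨ ¬x) = max(0.2, 0) = 0.2
  (x ∨ (y ∨ ¬x)) = max(0.2, 0.2) = 0.2
  (¬(y → z) → (x ∨ (y ∨ ¬x))): 1 > 0.2, so result = 0.2
Checking all 216 assignments confirms none give a value below 0.20.

0.20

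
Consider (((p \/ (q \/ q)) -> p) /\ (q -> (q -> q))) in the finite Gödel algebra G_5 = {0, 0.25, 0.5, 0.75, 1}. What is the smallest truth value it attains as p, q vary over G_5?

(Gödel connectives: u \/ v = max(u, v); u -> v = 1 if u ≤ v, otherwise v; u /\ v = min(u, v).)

0.00

The minimum is attained at p = 0, q = 0.25:
  (q \/ q) = max(0.25, 0.25) = 0.25
  (p \/ (q \/ q)) = max(0, 0.25) = 0.25
  ((p \/ (q \/ q)) -> p): 0.25 > 0, so result = 0
  (q -> q): 0.25 ≤ 0.25, so result = 1
  (q -> (q -> q)): 0.25 ≤ 1, so result = 1
  (((p \/ (q \/ q)) -> p) /\ (q -> (q -> q))) = min(0, 1) = 0
Checking all 25 assignments confirms none give a value below 0.00.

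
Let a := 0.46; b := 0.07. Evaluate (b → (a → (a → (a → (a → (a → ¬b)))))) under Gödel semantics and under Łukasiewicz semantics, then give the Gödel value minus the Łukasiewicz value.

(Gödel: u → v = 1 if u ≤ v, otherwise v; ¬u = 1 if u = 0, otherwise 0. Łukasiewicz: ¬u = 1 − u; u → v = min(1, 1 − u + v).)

Gödel evaluation:
  ¬b: Gödel ¬ of 0.07 = 0 (operand ≠ 0)
  (a → ¬b): 0.46 > 0, so result = 0
  (a → (a → ¬b)): 0.46 > 0, so result = 0
  (a → (a → (a → ¬b))): 0.46 > 0, so result = 0
  (a → (a → (a → (a → ¬b)))): 0.46 > 0, so result = 0
  (a → (a → (a → (a → (a → ¬b))))): 0.46 > 0, so result = 0
  (b → (a → (a → (a → (a → (a → ¬b)))))): 0.07 > 0, so result = 0
  Gödel value = 0
Łukasiewicz evaluation:
  ¬b: Łukasiewicz ¬ gives 1 − 0.07 = 0.93
  (a → ¬b): min(1, 1 − 0.46 + 0.93) = 1
  (a → (a → ¬b)): min(1, 1 − 0.46 + 1) = 1
  (a → (a → (a → ¬b))): min(1, 1 − 0.46 + 1) = 1
  (a → (a → (a → (a → ¬b)))): min(1, 1 − 0.46 + 1) = 1
  (a → (a → (a → (a → (a → ¬b))))): min(1, 1 − 0.46 + 1) = 1
  (b → (a → (a → (a → (a → (a → ¬b)))))): min(1, 1 − 0.07 + 1) = 1
  Łukasiewicz value = 1
Difference: 0 − 1 = -1.00

-1.00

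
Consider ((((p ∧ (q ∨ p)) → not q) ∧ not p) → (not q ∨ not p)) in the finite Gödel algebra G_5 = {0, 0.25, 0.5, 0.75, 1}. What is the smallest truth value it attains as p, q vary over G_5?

Every assignment gives 1. For instance at p = 0, q = 0:
  (q ∨ p) = max(0, 0) = 0
  (p ∧ (q ∨ p)) = min(0, 0) = 0
  not q: Gödel ¬ of 0 = 1 (operand is 0)
  ((p ∧ (q ∨ p)) → not q): 0 ≤ 1, so result = 1
  not p: Gödel ¬ of 0 = 1 (operand is 0)
  (((p ∧ (q ∨ p)) → not q) ∧ not p) = min(1, 1) = 1
  not q: Gödel ¬ of 0 = 1 (operand is 0)
  not p: Gödel ¬ of 0 = 1 (operand is 0)
  (not q ∨ not p) = max(1, 1) = 1
  ((((p ∧ (q ∨ p)) → not q) ∧ not p) → (not q ∨ not p)): 1 ≤ 1, so result = 1
All 25 assignments give value 1 — the formula is a G_5-tautology.

1.00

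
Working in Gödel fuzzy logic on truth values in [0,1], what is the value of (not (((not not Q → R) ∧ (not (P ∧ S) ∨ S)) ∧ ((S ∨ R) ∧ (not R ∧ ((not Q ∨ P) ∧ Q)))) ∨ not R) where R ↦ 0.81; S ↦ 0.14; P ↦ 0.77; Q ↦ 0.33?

not Q: Gödel ¬ of 0.33 = 0 (operand ≠ 0)
not not Q: Gödel ¬ of 0 = 1 (operand is 0)
(not not Q → R): 1 > 0.81, so result = 0.81
(P ∧ S) = min(0.77, 0.14) = 0.14
not (P ∧ S): Gödel ¬ of 0.14 = 0 (operand ≠ 0)
(not (P ∧ S) ∨ S) = max(0, 0.14) = 0.14
((not not Q → R) ∧ (not (P ∧ S) ∨ S)) = min(0.81, 0.14) = 0.14
(S ∨ R) = max(0.14, 0.81) = 0.81
not R: Gödel ¬ of 0.81 = 0 (operand ≠ 0)
not Q: Gödel ¬ of 0.33 = 0 (operand ≠ 0)
(not Q ∨ P) = max(0, 0.77) = 0.77
((not Q ∨ P) ∧ Q) = min(0.77, 0.33) = 0.33
(not R ∧ ((not Q ∨ P) ∧ Q)) = min(0, 0.33) = 0
((S ∨ R) ∧ (not R ∧ ((not Q ∨ P) ∧ Q))) = min(0.81, 0) = 0
(((not not Q → R) ∧ (not (P ∧ S) ∨ S)) ∧ ((S ∨ R) ∧ (not R ∧ ((not Q ∨ P) ∧ Q)))) = min(0.14, 0) = 0
not (((not not Q → R) ∧ (not (P ∧ S) ∨ S)) ∧ ((S ∨ R) ∧ (not R ∧ ((not Q ∨ P) ∧ Q)))): Gödel ¬ of 0 = 1 (operand is 0)
not R: Gödel ¬ of 0.81 = 0 (operand ≠ 0)
(not (((not not Q → R) ∧ (not (P ∧ S) ∨ S)) ∧ ((S ∨ R) ∧ (not R ∧ ((not Q ∨ P) ∧ Q)))) ∨ not R) = max(1, 0) = 1

1.00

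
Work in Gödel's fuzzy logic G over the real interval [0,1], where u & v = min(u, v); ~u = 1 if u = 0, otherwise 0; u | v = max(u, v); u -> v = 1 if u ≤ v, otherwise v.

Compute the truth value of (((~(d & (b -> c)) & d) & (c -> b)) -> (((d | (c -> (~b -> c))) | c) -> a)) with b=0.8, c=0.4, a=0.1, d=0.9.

1.00

(b -> c): 0.8 > 0.4, so result = 0.4
(d & (b -> c)) = min(0.9, 0.4) = 0.4
~(d & (b -> c)): Gödel ¬ of 0.4 = 0 (operand ≠ 0)
(~(d & (b -> c)) & d) = min(0, 0.9) = 0
(c -> b): 0.4 ≤ 0.8, so result = 1
((~(d & (b -> c)) & d) & (c -> b)) = min(0, 1) = 0
~b: Gödel ¬ of 0.8 = 0 (operand ≠ 0)
(~b -> c): 0 ≤ 0.4, so result = 1
(c -> (~b -> c)): 0.4 ≤ 1, so result = 1
(d | (c -> (~b -> c))) = max(0.9, 1) = 1
((d | (c -> (~b -> c))) | c) = max(1, 0.4) = 1
(((d | (c -> (~b -> c))) | c) -> a): 1 > 0.1, so result = 0.1
(((~(d & (b -> c)) & d) & (c -> b)) -> (((d | (c -> (~b -> c))) | c) -> a)): 0 ≤ 0.1, so result = 1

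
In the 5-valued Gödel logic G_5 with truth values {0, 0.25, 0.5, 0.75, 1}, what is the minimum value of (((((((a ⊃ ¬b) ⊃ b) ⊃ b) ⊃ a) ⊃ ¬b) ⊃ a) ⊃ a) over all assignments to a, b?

0.25

The minimum is attained at a = 0.25, b = 0.25:
  ¬b: Gödel ¬ of 0.25 = 0 (operand ≠ 0)
  (a ⊃ ¬b): 0.25 > 0, so result = 0
  ((a ⊃ ¬b) ⊃ b): 0 ≤ 0.25, so result = 1
  (((a ⊃ ¬b) ⊃ b) ⊃ b): 1 > 0.25, so result = 0.25
  ((((a ⊃ ¬b) ⊃ b) ⊃ b) ⊃ a): 0.25 ≤ 0.25, so result = 1
  ¬b: Gödel ¬ of 0.25 = 0 (operand ≠ 0)
  (((((a ⊃ ¬b) ⊃ b) ⊃ b) ⊃ a) ⊃ ¬b): 1 > 0, so result = 0
  ((((((a ⊃ ¬b) ⊃ b) ⊃ b) ⊃ a) ⊃ ¬b) ⊃ a): 0 ≤ 0.25, so result = 1
  (((((((a ⊃ ¬b) ⊃ b) ⊃ b) ⊃ a) ⊃ ¬b) ⊃ a) ⊃ a): 1 > 0.25, so result = 0.25
Checking all 25 assignments confirms none give a value below 0.25.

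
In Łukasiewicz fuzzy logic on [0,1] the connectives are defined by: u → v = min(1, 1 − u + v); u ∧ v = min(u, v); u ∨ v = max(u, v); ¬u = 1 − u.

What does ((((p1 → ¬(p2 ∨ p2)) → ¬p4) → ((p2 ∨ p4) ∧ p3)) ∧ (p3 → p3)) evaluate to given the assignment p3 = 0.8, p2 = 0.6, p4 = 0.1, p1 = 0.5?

(p2 ∨ p2) = max(0.6, 0.6) = 0.6
¬(p2 ∨ p2): Łukasiewicz ¬ gives 1 − 0.6 = 0.4
(p1 → ¬(p2 ∨ p2)): min(1, 1 − 0.5 + 0.4) = 0.9
¬p4: Łukasiewicz ¬ gives 1 − 0.1 = 0.9
((p1 → ¬(p2 ∨ p2)) → ¬p4): min(1, 1 − 0.9 + 0.9) = 1
(p2 ∨ p4) = max(0.6, 0.1) = 0.6
((p2 ∨ p4) ∧ p3) = min(0.6, 0.8) = 0.6
(((p1 → ¬(p2 ∨ p2)) → ¬p4) → ((p2 ∨ p4) ∧ p3)): min(1, 1 − 1 + 0.6) = 0.6
(p3 → p3): min(1, 1 − 0.8 + 0.8) = 1
((((p1 → ¬(p2 ∨ p2)) → ¬p4) → ((p2 ∨ p4) ∧ p3)) ∧ (p3 → p3)) = min(0.6, 1) = 0.6

0.60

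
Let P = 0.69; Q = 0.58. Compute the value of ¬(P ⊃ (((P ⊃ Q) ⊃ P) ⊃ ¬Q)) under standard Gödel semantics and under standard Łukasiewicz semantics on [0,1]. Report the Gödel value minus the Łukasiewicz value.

0.93

Gödel evaluation:
  (P ⊃ Q): 0.69 > 0.58, so result = 0.58
  ((P ⊃ Q) ⊃ P): 0.58 ≤ 0.69, so result = 1
  ¬Q: Gödel ¬ of 0.58 = 0 (operand ≠ 0)
  (((P ⊃ Q) ⊃ P) ⊃ ¬Q): 1 > 0, so result = 0
  (P ⊃ (((P ⊃ Q) ⊃ P) ⊃ ¬Q)): 0.69 > 0, so result = 0
  ¬(P ⊃ (((P ⊃ Q) ⊃ P) ⊃ ¬Q)): Gödel ¬ of 0 = 1 (operand is 0)
  Gödel value = 1
Łukasiewicz evaluation:
  (P ⊃ Q): min(1, 1 − 0.69 + 0.58) = 0.89
  ((P ⊃ Q) ⊃ P): min(1, 1 − 0.89 + 0.69) = 0.8
  ¬Q: Łukasiewicz ¬ gives 1 − 0.58 = 0.42
  (((P ⊃ Q) ⊃ P) ⊃ ¬Q): min(1, 1 − 0.8 + 0.42) = 0.62
  (P ⊃ (((P ⊃ Q) ⊃ P) ⊃ ¬Q)): min(1, 1 − 0.69 + 0.62) = 0.93
  ¬(P ⊃ (((P ⊃ Q) ⊃ P) ⊃ ¬Q)): Łukasiewicz ¬ gives 1 − 0.93 = 0.07
  Łukasiewicz value = 0.07
Difference: 1 − 0.07 = 0.93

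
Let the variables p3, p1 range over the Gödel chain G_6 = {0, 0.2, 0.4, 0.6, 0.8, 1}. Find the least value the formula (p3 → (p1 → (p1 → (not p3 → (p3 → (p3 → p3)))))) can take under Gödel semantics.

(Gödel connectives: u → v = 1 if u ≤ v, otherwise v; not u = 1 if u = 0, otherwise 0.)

1.00

Every assignment gives 1. For instance at p3 = 0, p1 = 0:
  not p3: Gödel ¬ of 0 = 1 (operand is 0)
  (p3 → p3): 0 ≤ 0, so result = 1
  (p3 → (p3 → p3)): 0 ≤ 1, so result = 1
  (not p3 → (p3 → (p3 → p3))): 1 ≤ 1, so result = 1
  (p1 → (not p3 → (p3 → (p3 → p3)))): 0 ≤ 1, so result = 1
  (p1 → (p1 → (not p3 → (p3 → (p3 → p3))))): 0 ≤ 1, so result = 1
  (p3 → (p1 → (p1 → (not p3 → (p3 → (p3 → p3)))))): 0 ≤ 1, so result = 1
All 36 assignments give value 1 — the formula is a G_6-tautology.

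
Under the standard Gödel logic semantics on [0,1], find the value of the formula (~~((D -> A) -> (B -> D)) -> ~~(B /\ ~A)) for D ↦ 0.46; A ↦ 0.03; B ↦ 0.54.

0.00

(D -> A): 0.46 > 0.03, so result = 0.03
(B -> D): 0.54 > 0.46, so result = 0.46
((D -> A) -> (B -> D)): 0.03 ≤ 0.46, so result = 1
~((D -> A) -> (B -> D)): Gödel ¬ of 1 = 0 (operand ≠ 0)
~~((D -> A) -> (B -> D)): Gödel ¬ of 0 = 1 (operand is 0)
~A: Gödel ¬ of 0.03 = 0 (operand ≠ 0)
(B /\ ~A) = min(0.54, 0) = 0
~(B /\ ~A): Gödel ¬ of 0 = 1 (operand is 0)
~~(B /\ ~A): Gödel ¬ of 1 = 0 (operand ≠ 0)
(~~((D -> A) -> (B -> D)) -> ~~(B /\ ~A)): 1 > 0, so result = 0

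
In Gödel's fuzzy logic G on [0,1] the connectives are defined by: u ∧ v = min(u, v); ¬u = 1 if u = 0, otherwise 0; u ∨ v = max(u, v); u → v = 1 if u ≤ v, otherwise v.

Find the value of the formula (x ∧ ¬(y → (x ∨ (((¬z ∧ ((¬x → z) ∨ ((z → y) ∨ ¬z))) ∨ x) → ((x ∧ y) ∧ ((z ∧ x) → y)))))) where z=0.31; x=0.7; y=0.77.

¬z: Gödel ¬ of 0.31 = 0 (operand ≠ 0)
¬x: Gödel ¬ of 0.7 = 0 (operand ≠ 0)
(¬x → z): 0 ≤ 0.31, so result = 1
(z → y): 0.31 ≤ 0.77, so result = 1
¬z: Gödel ¬ of 0.31 = 0 (operand ≠ 0)
((z → y) ∨ ¬z) = max(1, 0) = 1
((¬x → z) ∨ ((z → y) ∨ ¬z)) = max(1, 1) = 1
(¬z ∧ ((¬x → z) ∨ ((z → y) ∨ ¬z))) = min(0, 1) = 0
((¬z ∧ ((¬x → z) ∨ ((z → y) ∨ ¬z))) ∨ x) = max(0, 0.7) = 0.7
(x ∧ y) = min(0.7, 0.77) = 0.7
(z ∧ x) = min(0.31, 0.7) = 0.31
((z ∧ x) → y): 0.31 ≤ 0.77, so result = 1
((x ∧ y) ∧ ((z ∧ x) → y)) = min(0.7, 1) = 0.7
(((¬z ∧ ((¬x → z) ∨ ((z → y) ∨ ¬z))) ∨ x) → ((x ∧ y) ∧ ((z ∧ x) → y))): 0.7 ≤ 0.7, so result = 1
(x ∨ (((¬z ∧ ((¬x → z) ∨ ((z → y) ∨ ¬z))) ∨ x) → ((x ∧ y) ∧ ((z ∧ x) → y)))) = max(0.7, 1) = 1
(y → (x ∨ (((¬z ∧ ((¬x → z) ∨ ((z → y) ∨ ¬z))) ∨ x) → ((x ∧ y) ∧ ((z ∧ x) → y))))): 0.77 ≤ 1, so result = 1
¬(y → (x ∨ (((¬z ∧ ((¬x → z) ∨ ((z → y) ∨ ¬z))) ∨ x) → ((x ∧ y) ∧ ((z ∧ x) → y))))): Gödel ¬ of 1 = 0 (operand ≠ 0)
(x ∧ ¬(y → (x ∨ (((¬z ∧ ((¬x → z) ∨ ((z → y) ∨ ¬z))) ∨ x) → ((x ∧ y) ∧ ((z ∧ x) → y)))))) = min(0.7, 0) = 0

0.00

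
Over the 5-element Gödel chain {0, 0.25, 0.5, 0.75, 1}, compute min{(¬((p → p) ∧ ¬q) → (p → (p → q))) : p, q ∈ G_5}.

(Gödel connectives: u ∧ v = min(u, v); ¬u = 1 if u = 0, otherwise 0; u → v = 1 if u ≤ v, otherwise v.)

0.25

The minimum is attained at p = 0.5, q = 0.25:
  (p → p): 0.5 ≤ 0.5, so result = 1
  ¬q: Gödel ¬ of 0.25 = 0 (operand ≠ 0)
  ((p → p) ∧ ¬q) = min(1, 0) = 0
  ¬((p → p) ∧ ¬q): Gödel ¬ of 0 = 1 (operand is 0)
  (p → q): 0.5 > 0.25, so result = 0.25
  (p → (p → q)): 0.5 > 0.25, so result = 0.25
  (¬((p → p) ∧ ¬q) → (p → (p → q))): 1 > 0.25, so result = 0.25
Checking all 25 assignments confirms none give a value below 0.25.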